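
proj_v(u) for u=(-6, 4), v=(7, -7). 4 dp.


u.v = -70, |v| = sqrt(98) = 9.8995
Scalar projection = u.v / |v| = -70 / sqrt(98) = -7.0711

-7.0711


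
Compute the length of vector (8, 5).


|u| = sqrt(8^2 + 5^2) = sqrt(89) = 9.434

9.434


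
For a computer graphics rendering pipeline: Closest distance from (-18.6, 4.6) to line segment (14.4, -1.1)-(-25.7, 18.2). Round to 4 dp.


Project P onto AB: t = 0.7237 (clamped to [0,1])
Closest point on segment: (-14.6208, 12.8676)
Distance: 9.1754

9.1754


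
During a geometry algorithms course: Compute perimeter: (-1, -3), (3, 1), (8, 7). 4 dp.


Sides: (-1, -3)->(3, 1): sqrt(32) = 5.656854, (3, 1)->(8, 7): sqrt(61) = 7.81025, (8, 7)->(-1, -3): sqrt(181) = 13.453624
Sum = 26.920728
Perimeter = 26.9207

26.9207


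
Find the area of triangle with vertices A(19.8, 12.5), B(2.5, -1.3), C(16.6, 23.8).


Area = |x_A(y_B-y_C) + x_B(y_C-y_A) + x_C(y_A-y_B)|/2
= |(-496.98) + 28.25 + 229.08|/2
= 239.65/2 = 119.825

119.825


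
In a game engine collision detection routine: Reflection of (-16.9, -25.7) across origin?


Reflection over origin: (x,y) -> (-x,-y)
(-16.9, -25.7) -> (16.9, 25.7)

(16.9, 25.7)


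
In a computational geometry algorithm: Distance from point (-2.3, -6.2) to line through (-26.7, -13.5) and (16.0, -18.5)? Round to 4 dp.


|cross product| = 433.71
|line direction| = sqrt(1848.29) = 42.9917
Distance = 433.71/sqrt(1848.29) = 10.0882

10.0882


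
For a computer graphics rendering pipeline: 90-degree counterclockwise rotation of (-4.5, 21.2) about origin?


90° CCW: (x,y) -> (-y, x)
(-4.5,21.2) -> (-21.2, -4.5)

(-21.2, -4.5)


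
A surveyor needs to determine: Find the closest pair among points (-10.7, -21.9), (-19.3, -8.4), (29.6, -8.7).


d(P0,P1) = 16.0066, d(P0,P2) = 42.4067, d(P1,P2) = 48.9009
Closest: P0 and P1

Closest pair: (-10.7, -21.9) and (-19.3, -8.4), distance = 16.0066


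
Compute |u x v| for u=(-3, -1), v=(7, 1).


|u x v| = |(-3)*1 - (-1)*7|
= |(-3) - (-7)| = 4

4


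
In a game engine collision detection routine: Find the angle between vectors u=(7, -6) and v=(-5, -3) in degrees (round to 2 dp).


u.v = -17, |u| = sqrt(85) = 9.2195, |v| = sqrt(34) = 5.831
cos(theta) = u.v/(|u||v|) = -17/sqrt(2890) = -0.316228
theta = acos(-0.316228) = 108.43 degrees

108.43 degrees


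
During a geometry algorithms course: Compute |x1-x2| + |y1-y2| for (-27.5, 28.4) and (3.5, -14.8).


|(-27.5)-3.5| + |28.4-(-14.8)| = 31 + 43.2 = 74.2

74.2


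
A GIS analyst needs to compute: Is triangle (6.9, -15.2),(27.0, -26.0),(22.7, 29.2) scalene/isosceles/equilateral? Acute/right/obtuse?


Side lengths squared: AB^2=520.65, BC^2=3065.53, CA^2=2221
Sorted: [520.65, 2221, 3065.53]
By sides: Scalene, By angles: Obtuse

Scalene, Obtuse


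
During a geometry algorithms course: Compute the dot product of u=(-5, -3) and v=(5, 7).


u . v = u_x*v_x + u_y*v_y = (-5)*5 + (-3)*7
= (-25) + (-21) = -46

-46


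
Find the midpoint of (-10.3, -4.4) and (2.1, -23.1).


M = (((-10.3)+2.1)/2, ((-4.4)+(-23.1))/2)
= (-4.1, -13.75)

(-4.1, -13.75)


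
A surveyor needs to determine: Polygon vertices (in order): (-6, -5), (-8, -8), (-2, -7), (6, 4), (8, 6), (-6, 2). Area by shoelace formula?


Shoelace sum: ((-6)*(-8) - (-8)*(-5)) + ((-8)*(-7) - (-2)*(-8)) + ((-2)*4 - 6*(-7)) + (6*6 - 8*4) + (8*2 - (-6)*6) + ((-6)*(-5) - (-6)*2)
= 180
Area = |180|/2 = 90

90


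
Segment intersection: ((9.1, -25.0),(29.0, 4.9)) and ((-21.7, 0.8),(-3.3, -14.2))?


Cross products: d1=-12.72, d2=835.94, d3=1434.34, d4=585.68
d1*d2 < 0 and d3*d4 < 0? no

No, they don't intersect


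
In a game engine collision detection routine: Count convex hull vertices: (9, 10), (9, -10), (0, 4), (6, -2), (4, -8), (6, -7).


Convex hull vertices (CCW): (0, 4), (4, -8), (9, -10), (9, 10)
Count = 4

4


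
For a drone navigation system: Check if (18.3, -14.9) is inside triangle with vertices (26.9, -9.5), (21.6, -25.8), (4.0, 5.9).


Cross products: AB x AP = -111.56, BC x BP = -87.23, CA x CP = -256.1
All same sign? yes

Yes, inside


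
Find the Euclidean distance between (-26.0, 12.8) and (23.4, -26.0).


dx=49.4, dy=-38.8
d^2 = 49.4^2 + (-38.8)^2 = 3945.8
d = sqrt(3945.8) = 62.8156

62.8156


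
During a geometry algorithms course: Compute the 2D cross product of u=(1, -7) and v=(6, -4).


u x v = u_x*v_y - u_y*v_x = 1*(-4) - (-7)*6
= (-4) - (-42) = 38

38


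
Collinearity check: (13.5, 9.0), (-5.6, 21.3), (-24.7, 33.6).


Cross product: ((-5.6)-13.5)*(33.6-9) - (21.3-9)*((-24.7)-13.5)
= 0

Yes, collinear


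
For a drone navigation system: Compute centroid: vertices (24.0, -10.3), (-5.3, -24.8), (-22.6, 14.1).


Centroid = ((x_A+x_B+x_C)/3, (y_A+y_B+y_C)/3)
= ((24+(-5.3)+(-22.6))/3, ((-10.3)+(-24.8)+14.1)/3)
= (-1.3, -7)

(-1.3, -7)


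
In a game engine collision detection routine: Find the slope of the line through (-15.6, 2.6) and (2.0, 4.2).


slope = (y2-y1)/(x2-x1) = (4.2-2.6)/(2-(-15.6)) = 1.6/17.6 = 0.0909

0.0909


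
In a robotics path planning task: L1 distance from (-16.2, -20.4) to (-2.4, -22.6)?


|(-16.2)-(-2.4)| + |(-20.4)-(-22.6)| = 13.8 + 2.2 = 16

16


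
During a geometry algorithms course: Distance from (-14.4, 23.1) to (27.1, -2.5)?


dx=41.5, dy=-25.6
d^2 = 41.5^2 + (-25.6)^2 = 2377.61
d = sqrt(2377.61) = 48.7607

48.7607


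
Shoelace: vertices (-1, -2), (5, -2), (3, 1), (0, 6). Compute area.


Shoelace sum: ((-1)*(-2) - 5*(-2)) + (5*1 - 3*(-2)) + (3*6 - 0*1) + (0*(-2) - (-1)*6)
= 47
Area = |47|/2 = 23.5

23.5


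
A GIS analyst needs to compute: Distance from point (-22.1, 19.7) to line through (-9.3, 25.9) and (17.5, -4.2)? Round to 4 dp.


|cross product| = 551.44
|line direction| = sqrt(1624.25) = 40.302
Distance = 551.44/sqrt(1624.25) = 13.6827

13.6827


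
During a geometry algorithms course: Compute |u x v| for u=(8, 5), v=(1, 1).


|u x v| = |8*1 - 5*1|
= |8 - 5| = 3

3


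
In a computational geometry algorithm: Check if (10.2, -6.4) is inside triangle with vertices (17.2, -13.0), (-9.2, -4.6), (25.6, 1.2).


Cross products: AB x AP = -115.44, BC x BP = -175.16, CA x CP = -154.84
All same sign? yes

Yes, inside


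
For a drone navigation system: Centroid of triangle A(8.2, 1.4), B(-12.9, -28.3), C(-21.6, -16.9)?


Centroid = ((x_A+x_B+x_C)/3, (y_A+y_B+y_C)/3)
= ((8.2+(-12.9)+(-21.6))/3, (1.4+(-28.3)+(-16.9))/3)
= (-8.7667, -14.6)

(-8.7667, -14.6)


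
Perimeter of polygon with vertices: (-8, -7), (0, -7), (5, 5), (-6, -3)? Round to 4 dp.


Sides: (-8, -7)->(0, -7): sqrt(64) = 8, (0, -7)->(5, 5): sqrt(169) = 13, (5, 5)->(-6, -3): sqrt(185) = 13.601471, (-6, -3)->(-8, -7): sqrt(20) = 4.472136
Sum = 39.073607
Perimeter = 39.0736

39.0736


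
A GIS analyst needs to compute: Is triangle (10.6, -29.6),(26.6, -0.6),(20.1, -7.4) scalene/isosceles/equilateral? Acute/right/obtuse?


Side lengths squared: AB^2=1097, BC^2=88.49, CA^2=583.09
Sorted: [88.49, 583.09, 1097]
By sides: Scalene, By angles: Obtuse

Scalene, Obtuse


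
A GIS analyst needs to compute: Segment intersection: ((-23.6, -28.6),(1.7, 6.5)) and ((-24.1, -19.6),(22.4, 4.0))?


Cross products: d1=-430.3, d2=604.77, d3=245.25, d4=-789.82
d1*d2 < 0 and d3*d4 < 0? yes

Yes, they intersect


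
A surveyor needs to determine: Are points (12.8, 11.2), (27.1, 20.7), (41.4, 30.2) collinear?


Cross product: (27.1-12.8)*(30.2-11.2) - (20.7-11.2)*(41.4-12.8)
= 0

Yes, collinear


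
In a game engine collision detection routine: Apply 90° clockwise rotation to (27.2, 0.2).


90° CW: (x,y) -> (y, -x)
(27.2,0.2) -> (0.2, -27.2)

(0.2, -27.2)


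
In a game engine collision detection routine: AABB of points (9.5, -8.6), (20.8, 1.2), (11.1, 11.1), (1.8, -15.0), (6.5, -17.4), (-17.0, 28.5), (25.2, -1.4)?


x range: [-17, 25.2]
y range: [-17.4, 28.5]
Bounding box: (-17,-17.4) to (25.2,28.5)

(-17,-17.4) to (25.2,28.5)


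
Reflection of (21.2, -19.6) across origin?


Reflection over origin: (x,y) -> (-x,-y)
(21.2, -19.6) -> (-21.2, 19.6)

(-21.2, 19.6)


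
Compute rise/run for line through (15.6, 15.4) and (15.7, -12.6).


slope = (y2-y1)/(x2-x1) = ((-12.6)-15.4)/(15.7-15.6) = (-28)/0.1 = -280

-280


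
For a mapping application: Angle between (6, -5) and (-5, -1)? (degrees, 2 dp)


u.v = -25, |u| = sqrt(61) = 7.8102, |v| = sqrt(26) = 5.099
cos(theta) = u.v/(|u||v|) = -25/sqrt(1586) = -0.627752
theta = acos(-0.627752) = 128.88 degrees

128.88 degrees


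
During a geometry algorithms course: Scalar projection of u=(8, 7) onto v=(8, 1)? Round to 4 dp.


u.v = 71, |v| = sqrt(65) = 8.0623
Scalar projection = u.v / |v| = 71 / sqrt(65) = 8.8065

8.8065


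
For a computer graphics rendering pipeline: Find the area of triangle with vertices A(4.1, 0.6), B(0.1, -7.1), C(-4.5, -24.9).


Area = |x_A(y_B-y_C) + x_B(y_C-y_A) + x_C(y_A-y_B)|/2
= |72.98 + (-2.55) + (-34.65)|/2
= 35.78/2 = 17.89

17.89


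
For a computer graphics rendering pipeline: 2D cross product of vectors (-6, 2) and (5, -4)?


u x v = u_x*v_y - u_y*v_x = (-6)*(-4) - 2*5
= 24 - 10 = 14

14


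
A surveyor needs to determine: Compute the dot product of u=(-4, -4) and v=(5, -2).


u . v = u_x*v_x + u_y*v_y = (-4)*5 + (-4)*(-2)
= (-20) + 8 = -12

-12


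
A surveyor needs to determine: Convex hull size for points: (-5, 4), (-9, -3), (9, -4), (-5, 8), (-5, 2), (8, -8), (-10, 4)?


Convex hull vertices (CCW): (-10, 4), (-9, -3), (8, -8), (9, -4), (-5, 8)
Count = 5

5


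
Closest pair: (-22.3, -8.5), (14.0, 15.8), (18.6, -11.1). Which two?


d(P0,P1) = 43.6827, d(P0,P2) = 40.9826, d(P1,P2) = 27.2905
Closest: P1 and P2

Closest pair: (14.0, 15.8) and (18.6, -11.1), distance = 27.2905


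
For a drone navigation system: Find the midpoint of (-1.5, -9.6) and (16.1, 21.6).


M = (((-1.5)+16.1)/2, ((-9.6)+21.6)/2)
= (7.3, 6)

(7.3, 6)


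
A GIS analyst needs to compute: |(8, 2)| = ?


|u| = sqrt(8^2 + 2^2) = sqrt(68) = 8.2462

8.2462


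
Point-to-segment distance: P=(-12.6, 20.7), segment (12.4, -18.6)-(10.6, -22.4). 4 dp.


Project P onto AB: t = 0 (clamped to [0,1])
Closest point on segment: (12.4, -18.6)
Distance: 46.5778

46.5778


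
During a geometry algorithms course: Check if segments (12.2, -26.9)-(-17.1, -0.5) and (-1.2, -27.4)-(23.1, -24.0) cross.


Cross products: d1=-33.41, d2=707.73, d3=368.41, d4=-372.73
d1*d2 < 0 and d3*d4 < 0? yes

Yes, they intersect


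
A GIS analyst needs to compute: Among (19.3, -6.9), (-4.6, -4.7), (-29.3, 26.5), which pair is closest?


d(P0,P1) = 24.001, d(P0,P2) = 58.9705, d(P1,P2) = 39.7936
Closest: P0 and P1

Closest pair: (19.3, -6.9) and (-4.6, -4.7), distance = 24.001


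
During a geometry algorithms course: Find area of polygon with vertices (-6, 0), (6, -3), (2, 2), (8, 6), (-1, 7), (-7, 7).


Shoelace sum: ((-6)*(-3) - 6*0) + (6*2 - 2*(-3)) + (2*6 - 8*2) + (8*7 - (-1)*6) + ((-1)*7 - (-7)*7) + ((-7)*0 - (-6)*7)
= 178
Area = |178|/2 = 89

89


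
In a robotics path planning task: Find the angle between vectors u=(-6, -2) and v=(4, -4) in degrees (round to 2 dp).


u.v = -16, |u| = sqrt(40) = 6.3246, |v| = sqrt(32) = 5.6569
cos(theta) = u.v/(|u||v|) = -16/sqrt(1280) = -0.447214
theta = acos(-0.447214) = 116.57 degrees

116.57 degrees


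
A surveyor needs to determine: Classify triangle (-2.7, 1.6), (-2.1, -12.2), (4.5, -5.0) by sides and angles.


Side lengths squared: AB^2=190.8, BC^2=95.4, CA^2=95.4
Sorted: [95.4, 95.4, 190.8]
By sides: Isosceles, By angles: Right

Isosceles, Right


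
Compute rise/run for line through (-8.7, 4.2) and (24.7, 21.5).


slope = (y2-y1)/(x2-x1) = (21.5-4.2)/(24.7-(-8.7)) = 17.3/33.4 = 0.518

0.518


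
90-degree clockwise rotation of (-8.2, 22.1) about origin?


90° CW: (x,y) -> (y, -x)
(-8.2,22.1) -> (22.1, 8.2)

(22.1, 8.2)


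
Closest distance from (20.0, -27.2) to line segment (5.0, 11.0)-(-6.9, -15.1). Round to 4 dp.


Project P onto AB: t = 0.9948 (clamped to [0,1])
Closest point on segment: (-6.8378, -14.9636)
Distance: 29.4957

29.4957


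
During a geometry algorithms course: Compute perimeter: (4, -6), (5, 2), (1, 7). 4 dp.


Sides: (4, -6)->(5, 2): sqrt(65) = 8.062258, (5, 2)->(1, 7): sqrt(41) = 6.403124, (1, 7)->(4, -6): sqrt(178) = 13.341664
Sum = 27.807046
Perimeter = 27.807

27.807


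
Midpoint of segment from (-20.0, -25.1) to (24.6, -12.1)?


M = (((-20)+24.6)/2, ((-25.1)+(-12.1))/2)
= (2.3, -18.6)

(2.3, -18.6)


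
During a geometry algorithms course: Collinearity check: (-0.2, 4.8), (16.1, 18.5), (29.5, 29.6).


Cross product: (16.1-(-0.2))*(29.6-4.8) - (18.5-4.8)*(29.5-(-0.2))
= -2.65

No, not collinear


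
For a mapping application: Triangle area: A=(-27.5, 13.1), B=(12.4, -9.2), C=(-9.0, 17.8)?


Area = |x_A(y_B-y_C) + x_B(y_C-y_A) + x_C(y_A-y_B)|/2
= |742.5 + 58.28 + (-200.7)|/2
= 600.08/2 = 300.04

300.04


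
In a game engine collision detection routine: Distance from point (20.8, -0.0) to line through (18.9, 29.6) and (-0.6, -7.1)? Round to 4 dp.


|cross product| = 646.93
|line direction| = sqrt(1727.14) = 41.5589
Distance = 646.93/sqrt(1727.14) = 15.5666

15.5666


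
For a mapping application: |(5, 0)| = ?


|u| = sqrt(5^2 + 0^2) = sqrt(25) = 5

5


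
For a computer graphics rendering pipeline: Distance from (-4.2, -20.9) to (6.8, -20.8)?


dx=11, dy=0.1
d^2 = 11^2 + 0.1^2 = 121.01
d = sqrt(121.01) = 11.0005

11.0005


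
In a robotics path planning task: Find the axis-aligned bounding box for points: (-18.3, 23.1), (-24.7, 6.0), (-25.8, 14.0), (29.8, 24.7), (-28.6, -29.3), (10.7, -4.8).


x range: [-28.6, 29.8]
y range: [-29.3, 24.7]
Bounding box: (-28.6,-29.3) to (29.8,24.7)

(-28.6,-29.3) to (29.8,24.7)


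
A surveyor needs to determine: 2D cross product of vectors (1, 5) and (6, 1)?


u x v = u_x*v_y - u_y*v_x = 1*1 - 5*6
= 1 - 30 = -29

-29


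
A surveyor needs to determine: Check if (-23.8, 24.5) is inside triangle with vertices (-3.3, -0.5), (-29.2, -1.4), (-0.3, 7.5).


Cross products: AB x AP = -665.95, BC x BP = 700.45, CA x CP = -239
All same sign? no

No, outside


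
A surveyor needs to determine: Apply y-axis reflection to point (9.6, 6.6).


Reflection over y-axis: (x,y) -> (-x,y)
(9.6, 6.6) -> (-9.6, 6.6)

(-9.6, 6.6)


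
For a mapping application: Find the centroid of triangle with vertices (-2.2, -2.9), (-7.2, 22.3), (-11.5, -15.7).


Centroid = ((x_A+x_B+x_C)/3, (y_A+y_B+y_C)/3)
= (((-2.2)+(-7.2)+(-11.5))/3, ((-2.9)+22.3+(-15.7))/3)
= (-6.9667, 1.2333)

(-6.9667, 1.2333)


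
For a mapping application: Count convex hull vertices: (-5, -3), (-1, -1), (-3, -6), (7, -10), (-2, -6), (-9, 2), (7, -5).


Convex hull vertices (CCW): (-9, 2), (-3, -6), (7, -10), (7, -5), (-1, -1)
Count = 5

5


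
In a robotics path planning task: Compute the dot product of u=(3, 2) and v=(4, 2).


u . v = u_x*v_x + u_y*v_y = 3*4 + 2*2
= 12 + 4 = 16

16


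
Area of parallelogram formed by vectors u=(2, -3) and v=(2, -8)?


|u x v| = |2*(-8) - (-3)*2|
= |(-16) - (-6)| = 10

10


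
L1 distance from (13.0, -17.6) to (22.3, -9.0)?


|13-22.3| + |(-17.6)-(-9)| = 9.3 + 8.6 = 17.9

17.9


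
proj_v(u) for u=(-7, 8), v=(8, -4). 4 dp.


u.v = -88, |v| = sqrt(80) = 8.9443
Scalar projection = u.v / |v| = -88 / sqrt(80) = -9.8387

-9.8387


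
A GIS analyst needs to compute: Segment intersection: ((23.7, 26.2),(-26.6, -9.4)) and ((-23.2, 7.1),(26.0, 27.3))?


Cross products: d1=-7.66, d2=-743.12, d3=-708.91, d4=26.55
d1*d2 < 0 and d3*d4 < 0? no

No, they don't intersect


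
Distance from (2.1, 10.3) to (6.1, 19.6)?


dx=4, dy=9.3
d^2 = 4^2 + 9.3^2 = 102.49
d = sqrt(102.49) = 10.1237

10.1237


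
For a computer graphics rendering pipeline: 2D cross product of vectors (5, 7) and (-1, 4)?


u x v = u_x*v_y - u_y*v_x = 5*4 - 7*(-1)
= 20 - (-7) = 27

27


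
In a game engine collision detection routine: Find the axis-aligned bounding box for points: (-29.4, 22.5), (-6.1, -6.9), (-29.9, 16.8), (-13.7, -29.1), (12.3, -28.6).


x range: [-29.9, 12.3]
y range: [-29.1, 22.5]
Bounding box: (-29.9,-29.1) to (12.3,22.5)

(-29.9,-29.1) to (12.3,22.5)


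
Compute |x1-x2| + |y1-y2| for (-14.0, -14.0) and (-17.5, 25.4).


|(-14)-(-17.5)| + |(-14)-25.4| = 3.5 + 39.4 = 42.9

42.9


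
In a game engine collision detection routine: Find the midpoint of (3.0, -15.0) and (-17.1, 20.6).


M = ((3+(-17.1))/2, ((-15)+20.6)/2)
= (-7.05, 2.8)

(-7.05, 2.8)


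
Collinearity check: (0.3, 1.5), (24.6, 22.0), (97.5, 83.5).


Cross product: (24.6-0.3)*(83.5-1.5) - (22-1.5)*(97.5-0.3)
= 0

Yes, collinear


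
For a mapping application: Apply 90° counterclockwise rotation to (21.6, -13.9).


90° CCW: (x,y) -> (-y, x)
(21.6,-13.9) -> (13.9, 21.6)

(13.9, 21.6)


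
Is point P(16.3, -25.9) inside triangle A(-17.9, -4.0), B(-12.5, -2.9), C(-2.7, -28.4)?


Cross products: AB x AP = -155.88, BC x BP = 509, CA x CP = -501.6
All same sign? no

No, outside


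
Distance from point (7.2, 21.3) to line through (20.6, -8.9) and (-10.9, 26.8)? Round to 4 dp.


|cross product| = 472.92
|line direction| = sqrt(2266.74) = 47.6103
Distance = 472.92/sqrt(2266.74) = 9.9331

9.9331


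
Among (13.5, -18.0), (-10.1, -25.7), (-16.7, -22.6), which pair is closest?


d(P0,P1) = 24.8244, d(P0,P2) = 30.5483, d(P1,P2) = 7.2918
Closest: P1 and P2

Closest pair: (-10.1, -25.7) and (-16.7, -22.6), distance = 7.2918


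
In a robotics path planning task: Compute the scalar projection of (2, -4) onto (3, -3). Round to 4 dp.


u.v = 18, |v| = sqrt(18) = 4.2426
Scalar projection = u.v / |v| = 18 / sqrt(18) = 4.2426

4.2426


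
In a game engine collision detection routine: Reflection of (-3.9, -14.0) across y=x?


Reflection over y=x: (x,y) -> (y,x)
(-3.9, -14) -> (-14, -3.9)

(-14, -3.9)


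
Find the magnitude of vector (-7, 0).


|u| = sqrt((-7)^2 + 0^2) = sqrt(49) = 7

7


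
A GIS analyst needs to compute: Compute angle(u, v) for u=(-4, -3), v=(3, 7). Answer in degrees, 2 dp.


u.v = -33, |u| = sqrt(25) = 5, |v| = sqrt(58) = 7.6158
cos(theta) = u.v/(|u||v|) = -33/sqrt(1450) = -0.866622
theta = acos(-0.866622) = 150.07 degrees

150.07 degrees


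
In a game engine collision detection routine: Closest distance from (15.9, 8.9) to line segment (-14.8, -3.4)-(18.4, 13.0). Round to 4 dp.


Project P onto AB: t = 0.8904 (clamped to [0,1])
Closest point on segment: (14.7623, 11.2031)
Distance: 2.5687

2.5687


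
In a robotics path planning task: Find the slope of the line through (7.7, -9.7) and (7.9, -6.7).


slope = (y2-y1)/(x2-x1) = ((-6.7)-(-9.7))/(7.9-7.7) = 3/0.2 = 15

15


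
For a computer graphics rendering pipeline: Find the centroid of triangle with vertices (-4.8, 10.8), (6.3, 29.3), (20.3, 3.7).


Centroid = ((x_A+x_B+x_C)/3, (y_A+y_B+y_C)/3)
= (((-4.8)+6.3+20.3)/3, (10.8+29.3+3.7)/3)
= (7.2667, 14.6)

(7.2667, 14.6)


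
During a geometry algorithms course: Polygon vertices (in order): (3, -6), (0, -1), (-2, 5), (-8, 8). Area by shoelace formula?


Shoelace sum: (3*(-1) - 0*(-6)) + (0*5 - (-2)*(-1)) + ((-2)*8 - (-8)*5) + ((-8)*(-6) - 3*8)
= 43
Area = |43|/2 = 21.5

21.5


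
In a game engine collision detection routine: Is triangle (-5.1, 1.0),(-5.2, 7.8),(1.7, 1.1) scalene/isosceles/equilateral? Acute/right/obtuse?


Side lengths squared: AB^2=46.25, BC^2=92.5, CA^2=46.25
Sorted: [46.25, 46.25, 92.5]
By sides: Isosceles, By angles: Right

Isosceles, Right


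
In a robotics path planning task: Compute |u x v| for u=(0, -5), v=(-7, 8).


|u x v| = |0*8 - (-5)*(-7)|
= |0 - 35| = 35

35


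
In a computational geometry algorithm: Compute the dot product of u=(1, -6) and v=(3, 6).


u . v = u_x*v_x + u_y*v_y = 1*3 + (-6)*6
= 3 + (-36) = -33

-33


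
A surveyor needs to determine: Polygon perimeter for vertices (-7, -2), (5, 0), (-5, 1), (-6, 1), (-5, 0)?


Sides: (-7, -2)->(5, 0): sqrt(148) = 12.165525, (5, 0)->(-5, 1): sqrt(101) = 10.049876, (-5, 1)->(-6, 1): sqrt(1) = 1, (-6, 1)->(-5, 0): sqrt(2) = 1.414214, (-5, 0)->(-7, -2): sqrt(8) = 2.828427
Sum = 27.458042
Perimeter = 27.458

27.458


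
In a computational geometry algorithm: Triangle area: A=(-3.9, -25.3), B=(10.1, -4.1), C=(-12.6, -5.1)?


Area = |x_A(y_B-y_C) + x_B(y_C-y_A) + x_C(y_A-y_B)|/2
= |(-3.9) + 204.02 + 267.12|/2
= 467.24/2 = 233.62

233.62


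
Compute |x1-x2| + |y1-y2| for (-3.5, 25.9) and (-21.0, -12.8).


|(-3.5)-(-21)| + |25.9-(-12.8)| = 17.5 + 38.7 = 56.2

56.2


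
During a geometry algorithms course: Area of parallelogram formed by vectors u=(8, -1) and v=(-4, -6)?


|u x v| = |8*(-6) - (-1)*(-4)|
= |(-48) - 4| = 52

52


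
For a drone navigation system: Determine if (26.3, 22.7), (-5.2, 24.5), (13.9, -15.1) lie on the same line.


Cross product: ((-5.2)-26.3)*((-15.1)-22.7) - (24.5-22.7)*(13.9-26.3)
= 1213.02

No, not collinear


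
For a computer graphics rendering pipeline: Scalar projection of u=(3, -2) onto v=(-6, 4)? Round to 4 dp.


u.v = -26, |v| = sqrt(52) = 7.2111
Scalar projection = u.v / |v| = -26 / sqrt(52) = -3.6056

-3.6056


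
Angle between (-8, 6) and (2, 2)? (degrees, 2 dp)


u.v = -4, |u| = sqrt(100) = 10, |v| = sqrt(8) = 2.8284
cos(theta) = u.v/(|u||v|) = -4/sqrt(800) = -0.141421
theta = acos(-0.141421) = 98.13 degrees

98.13 degrees


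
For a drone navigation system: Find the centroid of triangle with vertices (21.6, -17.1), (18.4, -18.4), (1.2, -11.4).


Centroid = ((x_A+x_B+x_C)/3, (y_A+y_B+y_C)/3)
= ((21.6+18.4+1.2)/3, ((-17.1)+(-18.4)+(-11.4))/3)
= (13.7333, -15.6333)

(13.7333, -15.6333)


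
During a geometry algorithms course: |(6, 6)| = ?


|u| = sqrt(6^2 + 6^2) = sqrt(72) = 8.4853

8.4853


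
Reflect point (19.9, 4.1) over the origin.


Reflection over origin: (x,y) -> (-x,-y)
(19.9, 4.1) -> (-19.9, -4.1)

(-19.9, -4.1)


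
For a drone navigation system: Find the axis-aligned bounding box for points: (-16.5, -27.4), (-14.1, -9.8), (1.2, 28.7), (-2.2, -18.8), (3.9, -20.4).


x range: [-16.5, 3.9]
y range: [-27.4, 28.7]
Bounding box: (-16.5,-27.4) to (3.9,28.7)

(-16.5,-27.4) to (3.9,28.7)


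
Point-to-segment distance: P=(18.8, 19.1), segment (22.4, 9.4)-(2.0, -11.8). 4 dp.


Project P onto AB: t = 0 (clamped to [0,1])
Closest point on segment: (22.4, 9.4)
Distance: 10.3465

10.3465


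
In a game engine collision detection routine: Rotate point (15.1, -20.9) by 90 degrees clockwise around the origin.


90° CW: (x,y) -> (y, -x)
(15.1,-20.9) -> (-20.9, -15.1)

(-20.9, -15.1)


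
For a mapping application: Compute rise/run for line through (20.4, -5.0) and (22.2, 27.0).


slope = (y2-y1)/(x2-x1) = (27-(-5))/(22.2-20.4) = 32/1.8 = 17.7778

17.7778


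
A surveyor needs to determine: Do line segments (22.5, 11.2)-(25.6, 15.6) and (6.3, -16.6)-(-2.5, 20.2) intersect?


Cross products: d1=-840.8, d2=-993.6, d3=-14.9, d4=137.9
d1*d2 < 0 and d3*d4 < 0? no

No, they don't intersect


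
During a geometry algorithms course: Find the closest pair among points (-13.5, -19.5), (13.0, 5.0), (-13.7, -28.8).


d(P0,P1) = 36.0902, d(P0,P2) = 9.3022, d(P1,P2) = 43.0735
Closest: P0 and P2

Closest pair: (-13.5, -19.5) and (-13.7, -28.8), distance = 9.3022


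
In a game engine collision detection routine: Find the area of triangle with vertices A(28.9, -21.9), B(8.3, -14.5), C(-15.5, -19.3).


Area = |x_A(y_B-y_C) + x_B(y_C-y_A) + x_C(y_A-y_B)|/2
= |138.72 + 21.58 + 114.7|/2
= 275/2 = 137.5

137.5


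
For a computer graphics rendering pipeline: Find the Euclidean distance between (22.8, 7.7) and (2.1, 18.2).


dx=-20.7, dy=10.5
d^2 = (-20.7)^2 + 10.5^2 = 538.74
d = sqrt(538.74) = 23.2108

23.2108


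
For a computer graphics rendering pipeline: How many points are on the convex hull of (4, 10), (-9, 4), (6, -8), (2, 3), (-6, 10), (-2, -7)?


Convex hull vertices (CCW): (-9, 4), (-2, -7), (6, -8), (4, 10), (-6, 10)
Count = 5

5


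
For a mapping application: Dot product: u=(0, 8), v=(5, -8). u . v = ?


u . v = u_x*v_x + u_y*v_y = 0*5 + 8*(-8)
= 0 + (-64) = -64

-64


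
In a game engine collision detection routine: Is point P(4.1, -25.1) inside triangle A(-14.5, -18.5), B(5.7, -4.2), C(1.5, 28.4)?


Cross products: AB x AP = -399.3, BC x BP = 139.94, CA x CP = 977.94
All same sign? no

No, outside


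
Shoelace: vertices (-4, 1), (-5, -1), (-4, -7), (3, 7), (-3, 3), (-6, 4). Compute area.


Shoelace sum: ((-4)*(-1) - (-5)*1) + ((-5)*(-7) - (-4)*(-1)) + ((-4)*7 - 3*(-7)) + (3*3 - (-3)*7) + ((-3)*4 - (-6)*3) + ((-6)*1 - (-4)*4)
= 79
Area = |79|/2 = 39.5

39.5


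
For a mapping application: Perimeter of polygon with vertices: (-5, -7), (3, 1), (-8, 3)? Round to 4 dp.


Sides: (-5, -7)->(3, 1): sqrt(128) = 11.313708, (3, 1)->(-8, 3): sqrt(125) = 11.18034, (-8, 3)->(-5, -7): sqrt(109) = 10.440307
Sum = 32.934355
Perimeter = 32.9344

32.9344


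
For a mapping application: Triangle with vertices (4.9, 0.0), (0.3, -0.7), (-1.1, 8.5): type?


Side lengths squared: AB^2=21.65, BC^2=86.6, CA^2=108.25
Sorted: [21.65, 86.6, 108.25]
By sides: Scalene, By angles: Right

Scalene, Right


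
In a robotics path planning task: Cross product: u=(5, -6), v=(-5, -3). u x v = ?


u x v = u_x*v_y - u_y*v_x = 5*(-3) - (-6)*(-5)
= (-15) - 30 = -45

-45


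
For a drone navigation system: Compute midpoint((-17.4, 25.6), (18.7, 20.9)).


M = (((-17.4)+18.7)/2, (25.6+20.9)/2)
= (0.65, 23.25)

(0.65, 23.25)


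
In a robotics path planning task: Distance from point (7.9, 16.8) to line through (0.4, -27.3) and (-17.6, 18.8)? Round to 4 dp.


|cross product| = 1139.55
|line direction| = sqrt(2449.21) = 49.4895
Distance = 1139.55/sqrt(2449.21) = 23.0261

23.0261


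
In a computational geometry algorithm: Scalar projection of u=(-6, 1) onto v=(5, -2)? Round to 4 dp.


u.v = -32, |v| = sqrt(29) = 5.3852
Scalar projection = u.v / |v| = -32 / sqrt(29) = -5.9423

-5.9423


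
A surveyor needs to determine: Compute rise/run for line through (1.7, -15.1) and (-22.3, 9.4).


slope = (y2-y1)/(x2-x1) = (9.4-(-15.1))/((-22.3)-1.7) = 24.5/(-24) = -1.0208

-1.0208


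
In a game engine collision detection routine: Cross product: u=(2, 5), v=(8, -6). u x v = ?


u x v = u_x*v_y - u_y*v_x = 2*(-6) - 5*8
= (-12) - 40 = -52

-52


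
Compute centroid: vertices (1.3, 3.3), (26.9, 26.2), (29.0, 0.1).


Centroid = ((x_A+x_B+x_C)/3, (y_A+y_B+y_C)/3)
= ((1.3+26.9+29)/3, (3.3+26.2+0.1)/3)
= (19.0667, 9.8667)

(19.0667, 9.8667)


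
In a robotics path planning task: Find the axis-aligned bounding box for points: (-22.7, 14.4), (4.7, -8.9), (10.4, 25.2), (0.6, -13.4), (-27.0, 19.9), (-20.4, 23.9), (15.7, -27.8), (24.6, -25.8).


x range: [-27, 24.6]
y range: [-27.8, 25.2]
Bounding box: (-27,-27.8) to (24.6,25.2)

(-27,-27.8) to (24.6,25.2)


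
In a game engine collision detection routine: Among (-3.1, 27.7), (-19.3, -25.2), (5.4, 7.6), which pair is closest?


d(P0,P1) = 55.3249, d(P0,P2) = 21.8234, d(P1,P2) = 41.0601
Closest: P0 and P2

Closest pair: (-3.1, 27.7) and (5.4, 7.6), distance = 21.8234


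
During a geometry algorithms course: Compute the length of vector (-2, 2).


|u| = sqrt((-2)^2 + 2^2) = sqrt(8) = 2.8284

2.8284


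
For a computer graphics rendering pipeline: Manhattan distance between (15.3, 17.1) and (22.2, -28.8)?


|15.3-22.2| + |17.1-(-28.8)| = 6.9 + 45.9 = 52.8

52.8


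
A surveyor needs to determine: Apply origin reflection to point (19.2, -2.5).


Reflection over origin: (x,y) -> (-x,-y)
(19.2, -2.5) -> (-19.2, 2.5)

(-19.2, 2.5)


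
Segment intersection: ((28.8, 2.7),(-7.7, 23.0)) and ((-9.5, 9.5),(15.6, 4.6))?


Cross products: d1=16.99, d2=347.67, d3=529.29, d4=198.61
d1*d2 < 0 and d3*d4 < 0? no

No, they don't intersect


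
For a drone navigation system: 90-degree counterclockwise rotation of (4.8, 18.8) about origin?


90° CCW: (x,y) -> (-y, x)
(4.8,18.8) -> (-18.8, 4.8)

(-18.8, 4.8)


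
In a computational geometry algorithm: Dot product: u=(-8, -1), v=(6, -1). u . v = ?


u . v = u_x*v_x + u_y*v_y = (-8)*6 + (-1)*(-1)
= (-48) + 1 = -47

-47


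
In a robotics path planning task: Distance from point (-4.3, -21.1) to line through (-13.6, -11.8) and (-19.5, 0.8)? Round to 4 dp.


|cross product| = 62.31
|line direction| = sqrt(193.57) = 13.9129
Distance = 62.31/sqrt(193.57) = 4.4786

4.4786


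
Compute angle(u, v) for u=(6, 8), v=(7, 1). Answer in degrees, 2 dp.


u.v = 50, |u| = sqrt(100) = 10, |v| = sqrt(50) = 7.0711
cos(theta) = u.v/(|u||v|) = 50/sqrt(5000) = 0.707107
theta = acos(0.707107) = 45 degrees

45 degrees


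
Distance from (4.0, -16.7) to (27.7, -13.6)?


dx=23.7, dy=3.1
d^2 = 23.7^2 + 3.1^2 = 571.3
d = sqrt(571.3) = 23.9019

23.9019


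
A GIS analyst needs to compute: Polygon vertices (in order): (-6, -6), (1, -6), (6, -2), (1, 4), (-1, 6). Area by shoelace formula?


Shoelace sum: ((-6)*(-6) - 1*(-6)) + (1*(-2) - 6*(-6)) + (6*4 - 1*(-2)) + (1*6 - (-1)*4) + ((-1)*(-6) - (-6)*6)
= 154
Area = |154|/2 = 77

77


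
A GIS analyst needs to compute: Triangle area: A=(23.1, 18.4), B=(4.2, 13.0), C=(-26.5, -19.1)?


Area = |x_A(y_B-y_C) + x_B(y_C-y_A) + x_C(y_A-y_B)|/2
= |741.51 + (-157.5) + (-143.1)|/2
= 440.91/2 = 220.455

220.455


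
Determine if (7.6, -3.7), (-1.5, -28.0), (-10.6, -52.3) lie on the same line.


Cross product: ((-1.5)-7.6)*((-52.3)-(-3.7)) - ((-28)-(-3.7))*((-10.6)-7.6)
= 0

Yes, collinear


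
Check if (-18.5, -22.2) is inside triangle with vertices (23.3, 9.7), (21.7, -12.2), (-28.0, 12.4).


Cross products: AB x AP = -864.38, BC x BP = 1485.92, CA x CP = -1749.33
All same sign? no

No, outside


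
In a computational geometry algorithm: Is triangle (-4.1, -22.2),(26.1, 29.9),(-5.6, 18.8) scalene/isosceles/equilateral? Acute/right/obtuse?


Side lengths squared: AB^2=3626.45, BC^2=1128.1, CA^2=1683.25
Sorted: [1128.1, 1683.25, 3626.45]
By sides: Scalene, By angles: Obtuse

Scalene, Obtuse


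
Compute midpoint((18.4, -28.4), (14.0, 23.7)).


M = ((18.4+14)/2, ((-28.4)+23.7)/2)
= (16.2, -2.35)

(16.2, -2.35)


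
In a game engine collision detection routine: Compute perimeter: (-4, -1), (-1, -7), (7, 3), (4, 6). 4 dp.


Sides: (-4, -1)->(-1, -7): sqrt(45) = 6.708204, (-1, -7)->(7, 3): sqrt(164) = 12.806248, (7, 3)->(4, 6): sqrt(18) = 4.242641, (4, 6)->(-4, -1): sqrt(113) = 10.630146
Sum = 34.387239
Perimeter = 34.3872

34.3872


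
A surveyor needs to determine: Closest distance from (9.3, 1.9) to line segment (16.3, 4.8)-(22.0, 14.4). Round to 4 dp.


Project P onto AB: t = 0 (clamped to [0,1])
Closest point on segment: (16.3, 4.8)
Distance: 7.5769

7.5769


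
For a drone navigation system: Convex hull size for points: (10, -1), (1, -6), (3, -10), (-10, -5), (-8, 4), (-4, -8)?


Convex hull vertices (CCW): (-10, -5), (-4, -8), (3, -10), (10, -1), (-8, 4)
Count = 5

5


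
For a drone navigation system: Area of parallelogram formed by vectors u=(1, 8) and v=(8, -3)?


|u x v| = |1*(-3) - 8*8|
= |(-3) - 64| = 67

67


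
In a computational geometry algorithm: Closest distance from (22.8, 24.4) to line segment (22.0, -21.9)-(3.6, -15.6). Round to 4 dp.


Project P onto AB: t = 0.7322 (clamped to [0,1])
Closest point on segment: (8.5268, -17.2869)
Distance: 44.0627

44.0627


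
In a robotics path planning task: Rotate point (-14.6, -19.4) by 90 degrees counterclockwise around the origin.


90° CCW: (x,y) -> (-y, x)
(-14.6,-19.4) -> (19.4, -14.6)

(19.4, -14.6)


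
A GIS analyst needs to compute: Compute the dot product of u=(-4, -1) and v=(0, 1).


u . v = u_x*v_x + u_y*v_y = (-4)*0 + (-1)*1
= 0 + (-1) = -1

-1


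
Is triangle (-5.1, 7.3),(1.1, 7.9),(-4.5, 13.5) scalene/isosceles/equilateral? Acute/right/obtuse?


Side lengths squared: AB^2=38.8, BC^2=62.72, CA^2=38.8
Sorted: [38.8, 38.8, 62.72]
By sides: Isosceles, By angles: Acute

Isosceles, Acute


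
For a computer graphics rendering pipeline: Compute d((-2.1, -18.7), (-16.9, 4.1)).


dx=-14.8, dy=22.8
d^2 = (-14.8)^2 + 22.8^2 = 738.88
d = sqrt(738.88) = 27.1823

27.1823


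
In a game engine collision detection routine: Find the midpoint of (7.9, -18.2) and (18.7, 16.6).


M = ((7.9+18.7)/2, ((-18.2)+16.6)/2)
= (13.3, -0.8)

(13.3, -0.8)


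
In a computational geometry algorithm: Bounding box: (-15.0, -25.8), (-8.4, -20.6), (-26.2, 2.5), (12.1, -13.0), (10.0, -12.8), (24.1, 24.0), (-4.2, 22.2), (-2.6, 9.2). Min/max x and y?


x range: [-26.2, 24.1]
y range: [-25.8, 24]
Bounding box: (-26.2,-25.8) to (24.1,24)

(-26.2,-25.8) to (24.1,24)


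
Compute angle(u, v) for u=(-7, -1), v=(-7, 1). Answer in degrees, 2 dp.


u.v = 48, |u| = sqrt(50) = 7.0711, |v| = sqrt(50) = 7.0711
cos(theta) = u.v/(|u||v|) = 48/sqrt(2500) = 0.96
theta = acos(0.96) = 16.26 degrees

16.26 degrees


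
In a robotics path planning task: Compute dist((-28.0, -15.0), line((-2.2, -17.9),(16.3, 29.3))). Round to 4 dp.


|cross product| = 1271.41
|line direction| = sqrt(2570.09) = 50.6961
Distance = 1271.41/sqrt(2570.09) = 25.0791

25.0791


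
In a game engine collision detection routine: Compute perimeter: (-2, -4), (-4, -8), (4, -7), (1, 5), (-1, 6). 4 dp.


Sides: (-2, -4)->(-4, -8): sqrt(20) = 4.472136, (-4, -8)->(4, -7): sqrt(65) = 8.062258, (4, -7)->(1, 5): sqrt(153) = 12.369317, (1, 5)->(-1, 6): sqrt(5) = 2.236068, (-1, 6)->(-2, -4): sqrt(101) = 10.049876
Sum = 37.189655
Perimeter = 37.1897

37.1897


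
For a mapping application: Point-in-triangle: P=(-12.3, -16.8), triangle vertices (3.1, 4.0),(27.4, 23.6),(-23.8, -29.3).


Cross products: AB x AP = -203.6, BC x BP = -31.65, CA x CP = -46.7
All same sign? yes

Yes, inside


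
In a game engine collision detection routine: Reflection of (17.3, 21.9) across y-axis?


Reflection over y-axis: (x,y) -> (-x,y)
(17.3, 21.9) -> (-17.3, 21.9)

(-17.3, 21.9)


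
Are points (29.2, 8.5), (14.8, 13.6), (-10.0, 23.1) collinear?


Cross product: (14.8-29.2)*(23.1-8.5) - (13.6-8.5)*((-10)-29.2)
= -10.32

No, not collinear


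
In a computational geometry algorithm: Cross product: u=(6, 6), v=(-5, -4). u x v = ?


u x v = u_x*v_y - u_y*v_x = 6*(-4) - 6*(-5)
= (-24) - (-30) = 6

6


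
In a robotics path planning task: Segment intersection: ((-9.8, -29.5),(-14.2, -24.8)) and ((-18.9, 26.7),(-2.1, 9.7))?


Cross products: d1=-789.46, d2=-785.3, d3=-204.51, d4=-208.67
d1*d2 < 0 and d3*d4 < 0? no

No, they don't intersect


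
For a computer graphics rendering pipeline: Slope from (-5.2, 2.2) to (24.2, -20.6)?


slope = (y2-y1)/(x2-x1) = ((-20.6)-2.2)/(24.2-(-5.2)) = (-22.8)/29.4 = -0.7755

-0.7755


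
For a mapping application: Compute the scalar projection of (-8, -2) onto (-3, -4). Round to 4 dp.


u.v = 32, |v| = sqrt(25) = 5
Scalar projection = u.v / |v| = 32 / sqrt(25) = 6.4

6.4


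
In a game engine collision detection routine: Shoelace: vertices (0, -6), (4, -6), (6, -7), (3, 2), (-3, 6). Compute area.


Shoelace sum: (0*(-6) - 4*(-6)) + (4*(-7) - 6*(-6)) + (6*2 - 3*(-7)) + (3*6 - (-3)*2) + ((-3)*(-6) - 0*6)
= 107
Area = |107|/2 = 53.5

53.5


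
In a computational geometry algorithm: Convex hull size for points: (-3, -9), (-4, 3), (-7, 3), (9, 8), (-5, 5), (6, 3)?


Convex hull vertices (CCW): (-7, 3), (-3, -9), (6, 3), (9, 8), (-5, 5)
Count = 5

5


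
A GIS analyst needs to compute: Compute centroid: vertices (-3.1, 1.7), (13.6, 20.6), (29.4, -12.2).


Centroid = ((x_A+x_B+x_C)/3, (y_A+y_B+y_C)/3)
= (((-3.1)+13.6+29.4)/3, (1.7+20.6+(-12.2))/3)
= (13.3, 3.3667)

(13.3, 3.3667)


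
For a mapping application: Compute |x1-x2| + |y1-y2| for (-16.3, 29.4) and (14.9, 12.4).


|(-16.3)-14.9| + |29.4-12.4| = 31.2 + 17 = 48.2

48.2


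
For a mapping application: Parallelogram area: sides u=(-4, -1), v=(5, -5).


|u x v| = |(-4)*(-5) - (-1)*5|
= |20 - (-5)| = 25

25


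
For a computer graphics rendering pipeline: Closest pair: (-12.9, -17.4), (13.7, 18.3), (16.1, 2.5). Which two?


d(P0,P1) = 44.5202, d(P0,P2) = 35.1712, d(P1,P2) = 15.9812
Closest: P1 and P2

Closest pair: (13.7, 18.3) and (16.1, 2.5), distance = 15.9812


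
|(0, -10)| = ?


|u| = sqrt(0^2 + (-10)^2) = sqrt(100) = 10

10


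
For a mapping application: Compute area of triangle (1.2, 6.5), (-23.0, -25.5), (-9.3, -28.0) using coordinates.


Area = |x_A(y_B-y_C) + x_B(y_C-y_A) + x_C(y_A-y_B)|/2
= |3 + 793.5 + (-297.6)|/2
= 498.9/2 = 249.45

249.45


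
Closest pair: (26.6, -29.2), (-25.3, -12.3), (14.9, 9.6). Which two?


d(P0,P1) = 54.5822, d(P0,P2) = 40.5257, d(P1,P2) = 45.7783
Closest: P0 and P2

Closest pair: (26.6, -29.2) and (14.9, 9.6), distance = 40.5257


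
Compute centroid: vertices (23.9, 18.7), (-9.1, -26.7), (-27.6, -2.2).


Centroid = ((x_A+x_B+x_C)/3, (y_A+y_B+y_C)/3)
= ((23.9+(-9.1)+(-27.6))/3, (18.7+(-26.7)+(-2.2))/3)
= (-4.2667, -3.4)

(-4.2667, -3.4)


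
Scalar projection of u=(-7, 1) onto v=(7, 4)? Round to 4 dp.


u.v = -45, |v| = sqrt(65) = 8.0623
Scalar projection = u.v / |v| = -45 / sqrt(65) = -5.5816

-5.5816


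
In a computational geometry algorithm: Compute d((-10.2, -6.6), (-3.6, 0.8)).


dx=6.6, dy=7.4
d^2 = 6.6^2 + 7.4^2 = 98.32
d = sqrt(98.32) = 9.9156

9.9156


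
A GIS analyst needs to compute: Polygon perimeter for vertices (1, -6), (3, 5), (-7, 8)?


Sides: (1, -6)->(3, 5): sqrt(125) = 11.18034, (3, 5)->(-7, 8): sqrt(109) = 10.440307, (-7, 8)->(1, -6): sqrt(260) = 16.124515
Sum = 37.745162
Perimeter = 37.7452

37.7452


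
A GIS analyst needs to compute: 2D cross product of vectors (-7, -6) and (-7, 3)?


u x v = u_x*v_y - u_y*v_x = (-7)*3 - (-6)*(-7)
= (-21) - 42 = -63

-63


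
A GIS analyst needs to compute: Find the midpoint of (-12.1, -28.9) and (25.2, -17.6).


M = (((-12.1)+25.2)/2, ((-28.9)+(-17.6))/2)
= (6.55, -23.25)

(6.55, -23.25)


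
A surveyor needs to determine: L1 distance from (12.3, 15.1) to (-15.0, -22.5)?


|12.3-(-15)| + |15.1-(-22.5)| = 27.3 + 37.6 = 64.9

64.9


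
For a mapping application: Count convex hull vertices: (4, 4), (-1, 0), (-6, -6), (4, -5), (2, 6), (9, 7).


Convex hull vertices (CCW): (-6, -6), (4, -5), (9, 7), (2, 6)
Count = 4

4


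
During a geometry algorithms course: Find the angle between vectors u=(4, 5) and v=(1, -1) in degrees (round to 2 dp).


u.v = -1, |u| = sqrt(41) = 6.4031, |v| = sqrt(2) = 1.4142
cos(theta) = u.v/(|u||v|) = -1/sqrt(82) = -0.110432
theta = acos(-0.110432) = 96.34 degrees

96.34 degrees


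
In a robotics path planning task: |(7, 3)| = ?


|u| = sqrt(7^2 + 3^2) = sqrt(58) = 7.6158

7.6158


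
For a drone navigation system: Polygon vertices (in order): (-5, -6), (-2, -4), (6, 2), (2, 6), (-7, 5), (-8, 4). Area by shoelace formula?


Shoelace sum: ((-5)*(-4) - (-2)*(-6)) + ((-2)*2 - 6*(-4)) + (6*6 - 2*2) + (2*5 - (-7)*6) + ((-7)*4 - (-8)*5) + ((-8)*(-6) - (-5)*4)
= 192
Area = |192|/2 = 96

96


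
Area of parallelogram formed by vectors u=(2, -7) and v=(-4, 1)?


|u x v| = |2*1 - (-7)*(-4)|
= |2 - 28| = 26

26


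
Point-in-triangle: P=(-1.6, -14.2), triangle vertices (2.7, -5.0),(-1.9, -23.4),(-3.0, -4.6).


Cross products: AB x AP = -36.8, BC x BP = -15.76, CA x CP = -54.16
All same sign? yes

Yes, inside


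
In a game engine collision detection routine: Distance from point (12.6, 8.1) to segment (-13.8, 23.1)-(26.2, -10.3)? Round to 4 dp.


Project P onto AB: t = 0.5734 (clamped to [0,1])
Closest point on segment: (9.1345, 3.9497)
Distance: 5.4069

5.4069
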